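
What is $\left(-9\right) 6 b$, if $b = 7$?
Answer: $-378$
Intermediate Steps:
$\left(-9\right) 6 b = \left(-9\right) 6 \cdot 7 = \left(-54\right) 7 = -378$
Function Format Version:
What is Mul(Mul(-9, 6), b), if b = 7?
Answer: -378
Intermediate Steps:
Mul(Mul(-9, 6), b) = Mul(Mul(-9, 6), 7) = Mul(-54, 7) = -378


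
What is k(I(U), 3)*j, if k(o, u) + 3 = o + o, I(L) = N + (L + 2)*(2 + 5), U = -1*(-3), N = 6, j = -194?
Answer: -15326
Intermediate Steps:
U = 3
I(L) = 20 + 7*L (I(L) = 6 + (L + 2)*(2 + 5) = 6 + (2 + L)*7 = 6 + (14 + 7*L) = 20 + 7*L)
k(o, u) = -3 + 2*o (k(o, u) = -3 + (o + o) = -3 + 2*o)
k(I(U), 3)*j = (-3 + 2*(20 + 7*3))*(-194) = (-3 + 2*(20 + 21))*(-194) = (-3 + 2*41)*(-194) = (-3 + 82)*(-194) = 79*(-194) = -15326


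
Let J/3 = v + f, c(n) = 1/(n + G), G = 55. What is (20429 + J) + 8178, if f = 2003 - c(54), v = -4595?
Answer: 2270576/109 ≈ 20831.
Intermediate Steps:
c(n) = 1/(55 + n) (c(n) = 1/(n + 55) = 1/(55 + n))
f = 218326/109 (f = 2003 - 1/(55 + 54) = 2003 - 1/109 = 218326/109 ≈ 2003.0)
J = -847587/109 (J = 3*(-4595 + 218326/109) = 3*(-282529/109) = -847587/109 ≈ -7776.0)
(20429 + J) + 8178 = (20429 - 847587/109) + 8178 = 1379174/109 + 8178 = 2270576/109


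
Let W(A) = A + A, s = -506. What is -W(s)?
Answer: 1012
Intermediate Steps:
W(A) = 2*A
-W(s) = -2*(-506) = -1*(-1012) = 1012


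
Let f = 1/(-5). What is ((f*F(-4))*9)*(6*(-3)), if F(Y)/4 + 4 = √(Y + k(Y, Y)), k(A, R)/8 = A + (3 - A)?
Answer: -2592/5 + 1296*√5/5 ≈ 61.189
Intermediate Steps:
k(A, R) = 24 (k(A, R) = 8*(A + (3 - A)) = 8*3 = 24)
F(Y) = -16 + 4*√(24 + Y) (F(Y) = -16 + 4*√(Y + 24) = -16 + 4*√(24 + Y))
f = -⅕ ≈ -0.20000
((f*F(-4))*9)*(6*(-3)) = (-(-16 + 4*√(24 - 4))/5*9)*(6*(-3)) = (-(-16 + 4*√20)/5*9)*(-18) = (-(-16 + 4*(2*√5))/5*9)*(-18) = (-(-16 + 8*√5)/5*9)*(-18) = ((16/5 - 8*√5/5)*9)*(-18) = (144/5 - 72*√5/5)*(-18) = -2592/5 + 1296*√5/5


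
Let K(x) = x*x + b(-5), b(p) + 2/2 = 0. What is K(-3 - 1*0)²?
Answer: 64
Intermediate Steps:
b(p) = -1 (b(p) = -1 + 0 = -1)
K(x) = -1 + x² (K(x) = x*x - 1 = x² - 1 = -1 + x²)
K(-3 - 1*0)² = (-1 + (-3 - 1*0)²)² = (-1 + (-3 + 0)²)² = (-1 + (-3)²)² = (-1 + 9)² = 8² = 64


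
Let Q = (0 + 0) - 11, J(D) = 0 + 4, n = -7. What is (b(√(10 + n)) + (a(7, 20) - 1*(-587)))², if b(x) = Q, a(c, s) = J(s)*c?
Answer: 364816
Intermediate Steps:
J(D) = 4
a(c, s) = 4*c
Q = -11 (Q = 0 - 11 = -11)
b(x) = -11
(b(√(10 + n)) + (a(7, 20) - 1*(-587)))² = (-11 + (4*7 - 1*(-587)))² = (-11 + (28 + 587))² = (-11 + 615)² = 604² = 364816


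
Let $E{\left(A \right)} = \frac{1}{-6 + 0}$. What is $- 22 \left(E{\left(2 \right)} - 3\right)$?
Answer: $\frac{209}{3} \approx 69.667$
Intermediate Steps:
$E{\left(A \right)} = - \frac{1}{6}$ ($E{\left(A \right)} = \frac{1}{-6} = - \frac{1}{6}$)
$- 22 \left(E{\left(2 \right)} - 3\right) = - 22 \left(- \frac{1}{6} - 3\right) = \left(-22\right) \left(- \frac{19}{6}\right) = \frac{209}{3}$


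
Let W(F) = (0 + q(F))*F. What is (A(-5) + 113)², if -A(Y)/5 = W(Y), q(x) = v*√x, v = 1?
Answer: 9644 + 5650*I*√5 ≈ 9644.0 + 12634.0*I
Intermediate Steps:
q(x) = √x (q(x) = 1*√x = √x)
W(F) = F^(3/2) (W(F) = (0 + √F)*F = √F*F = F^(3/2))
A(Y) = -5*Y^(3/2)
(A(-5) + 113)² = (-(-25)*I*√5 + 113)² = (25*I*√5 + 113)² = (113 + 25*I*√5)²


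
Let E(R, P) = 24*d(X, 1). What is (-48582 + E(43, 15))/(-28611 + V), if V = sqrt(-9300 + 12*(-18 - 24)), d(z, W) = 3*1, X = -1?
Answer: 92527974/54573275 + 6468*I*sqrt(2451)/54573275 ≈ 1.6955 + 0.0058676*I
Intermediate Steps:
d(z, W) = 3
E(R, P) = 72 (E(R, P) = 24*3 = 72)
V = 2*I*sqrt(2451) (V = sqrt(-9300 + 12*(-42)) = sqrt(-9300 - 504) = sqrt(-9804) = 2*I*sqrt(2451) ≈ 99.015*I)
(-48582 + E(43, 15))/(-28611 + V) = (-48582 + 72)/(-28611 + 2*I*sqrt(2451)) = -48510/(-28611 + 2*I*sqrt(2451))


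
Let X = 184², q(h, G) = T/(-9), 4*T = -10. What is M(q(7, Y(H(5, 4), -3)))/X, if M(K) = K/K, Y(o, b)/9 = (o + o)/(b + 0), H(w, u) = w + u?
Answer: 1/33856 ≈ 2.9537e-5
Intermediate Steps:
H(w, u) = u + w
Y(o, b) = 18*o/b (Y(o, b) = 9*((o + o)/(b + 0)) = 9*((2*o)/b) = 9*(2*o/b) = 18*o/b)
T = -5/2 (T = (¼)*(-10) = -5/2 ≈ -2.5000)
q(h, G) = 5/18 (q(h, G) = -5/2/(-9) = -5/2*(-⅑) = 5/18)
M(K) = 1
X = 33856
M(q(7, Y(H(5, 4), -3)))/X = 1/33856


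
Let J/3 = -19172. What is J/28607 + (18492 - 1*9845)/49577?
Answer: -2604106003/1418249239 ≈ -1.8361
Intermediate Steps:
J = -57516 (J = 3*(-19172) = -57516)
J/28607 + (18492 - 1*9845)/49577 = -57516/28607 + (18492 - 1*9845)/49577 = -57516*1/28607 + (18492 - 9845)*(1/49577) = -57516/28607 + 8647*(1/49577) = -57516/28607 + 8647/49577 = -2604106003/1418249239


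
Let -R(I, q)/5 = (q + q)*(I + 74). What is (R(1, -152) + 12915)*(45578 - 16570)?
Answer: 3681550320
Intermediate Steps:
R(I, q) = -10*q*(74 + I) (R(I, q) = -5*(q + q)*(I + 74) = -5*2*q*(74 + I) = -10*q*(74 + I))
(R(1, -152) + 12915)*(45578 - 16570) = (-10*(-152)*(74 + 1) + 12915)*(45578 - 16570) = (-10*(-152)*75 + 12915)*29008 = (114000 + 12915)*29008 = 126915*29008 = 3681550320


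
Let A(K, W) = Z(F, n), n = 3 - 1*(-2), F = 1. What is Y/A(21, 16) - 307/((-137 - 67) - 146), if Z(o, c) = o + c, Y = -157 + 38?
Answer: -9952/525 ≈ -18.956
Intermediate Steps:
Y = -119
n = 5 (n = 3 + 2 = 5)
Z(o, c) = c + o
A(K, W) = 6 (A(K, W) = 5 + 1 = 6)
Y/A(21, 16) - 307/((-137 - 67) - 146) = -119/6 - 307/((-137 - 67) - 146) = -119*⅙ - 307/(-204 - 146) = -119/6 - 307/(-350) = -119/6 - 307*(-1/350) = -119/6 + 307/350 = -9952/525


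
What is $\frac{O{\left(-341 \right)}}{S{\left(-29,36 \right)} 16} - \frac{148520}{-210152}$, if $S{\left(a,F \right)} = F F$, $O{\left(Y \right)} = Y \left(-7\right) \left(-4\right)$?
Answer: $\frac{33536857}{136178496} \approx 0.24627$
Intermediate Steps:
$O{\left(Y \right)} = 28 Y$ ($O{\left(Y \right)} = - 7 Y \left(-4\right) = 28 Y$)
$S{\left(a,F \right)} = F^{2}$
$\frac{O{\left(-341 \right)}}{S{\left(-29,36 \right)} 16} - \frac{148520}{-210152} = \frac{28 \left(-341\right)}{36^{2} \cdot 16} - \frac{148520}{-210152} = - \frac{9548}{1296 \cdot 16} - - \frac{18565}{26269} = - \frac{9548}{20736} + \frac{18565}{26269} = \left(-9548\right) \frac{1}{20736} + \frac{18565}{26269} = - \frac{2387}{5184} + \frac{18565}{26269} = \frac{33536857}{136178496}$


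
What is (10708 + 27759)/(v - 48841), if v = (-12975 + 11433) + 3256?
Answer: -38467/47127 ≈ -0.81624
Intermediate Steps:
v = 1714 (v = -1542 + 3256 = 1714)
(10708 + 27759)/(v - 48841) = (10708 + 27759)/(1714 - 48841) = 38467/(-47127) = 38467*(-1/47127) = -38467/47127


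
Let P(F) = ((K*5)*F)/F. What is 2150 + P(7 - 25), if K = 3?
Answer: 2165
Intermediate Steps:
P(F) = 15 (P(F) = ((3*5)*F)/F = (15*F)/F = 15)
2150 + P(7 - 25) = 2150 + 15 = 2165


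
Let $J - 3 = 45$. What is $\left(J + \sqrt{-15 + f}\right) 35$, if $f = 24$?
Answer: $1785$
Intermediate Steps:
$J = 48$ ($J = 3 + 45 = 48$)
$\left(J + \sqrt{-15 + f}\right) 35 = \left(48 + \sqrt{-15 + 24}\right) 35 = \left(48 + \sqrt{9}\right) 35 = \left(48 + 3\right) 35 = 51 \cdot 35 = 1785$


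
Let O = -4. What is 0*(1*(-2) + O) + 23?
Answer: 23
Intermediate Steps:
0*(1*(-2) + O) + 23 = 0*(1*(-2) - 4) + 23 = 0*(-2 - 4) + 23 = 0*(-6) + 23 = 0 + 23 = 23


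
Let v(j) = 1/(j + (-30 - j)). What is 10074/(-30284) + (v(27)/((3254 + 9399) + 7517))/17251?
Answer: -26289563989421/79030489937100 ≈ -0.33265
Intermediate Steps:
v(j) = -1/30 (v(j) = 1/(-30) = -1/30)
10074/(-30284) + (v(27)/((3254 + 9399) + 7517))/17251 = 10074/(-30284) - 1/(30*((3254 + 9399) + 7517))/17251 = 10074*(-1/30284) - 1/(30*(12653 + 7517))*(1/17251) = -5037/15142 - 1/30/20170*(1/17251) = -5037/15142 - 1/30*1/20170*(1/17251) = -5037/15142 - 1/605100*1/17251 = -5037/15142 - 1/10438580100 = -26289563989421/79030489937100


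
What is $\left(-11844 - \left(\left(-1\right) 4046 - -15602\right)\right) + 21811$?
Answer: $-1589$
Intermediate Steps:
$\left(-11844 - \left(\left(-1\right) 4046 - -15602\right)\right) + 21811 = \left(-11844 - \left(-4046 + 15602\right)\right) + 21811 = \left(-11844 - 11556\right) + 21811 = -23400 + 21811 = -1589$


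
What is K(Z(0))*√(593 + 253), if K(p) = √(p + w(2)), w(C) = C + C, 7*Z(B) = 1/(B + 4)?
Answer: 3*√74354/14 ≈ 58.431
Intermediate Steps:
Z(B) = 1/(7*(4 + B)) (Z(B) = 1/(7*(B + 4)) = 1/(7*(4 + B)))
w(C) = 2*C
K(p) = √(4 + p) (K(p) = √(p + 2*2) = √(p + 4) = √(4 + p))
K(Z(0))*√(593 + 253) = √(4 + 1/(7*(4 + 0)))*√(593 + 253) = √(4 + (⅐)/4)*√846 = √(4 + (⅐)*(¼))*(3*√94) = √(4 + 1/28)*(3*√94) = √(113/28)*(3*√94) = (√791/14)*(3*√94) = 3*√74354/14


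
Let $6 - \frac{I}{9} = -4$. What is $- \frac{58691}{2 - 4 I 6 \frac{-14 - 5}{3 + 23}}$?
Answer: $- \frac{40157}{2160} \approx -18.591$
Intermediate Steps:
$I = 90$ ($I = 54 - -36 = 54 + 36 = 90$)
$- \frac{58691}{2 - 4 I 6 \frac{-14 - 5}{3 + 23}} = - \frac{58691}{2 \left(-4\right) 90 \cdot 6 \frac{-14 - 5}{3 + 23}} = - \frac{58691}{2 \left(\left(-360\right) 6\right) \left(- \frac{19}{26}\right)} = - \frac{58691}{2 \left(-2160\right) \left(\left(-19\right) \frac{1}{26}\right)} = - \frac{58691}{\left(-4320\right) \left(- \frac{19}{26}\right)} = - \frac{58691}{\frac{41040}{13}} = \left(-58691\right) \frac{13}{41040} = - \frac{40157}{2160}$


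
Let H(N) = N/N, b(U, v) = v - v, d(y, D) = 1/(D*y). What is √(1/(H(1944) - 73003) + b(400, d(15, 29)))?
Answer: I*√138/3174 ≈ 0.0037011*I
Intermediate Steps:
d(y, D) = 1/(D*y)
b(U, v) = 0
H(N) = 1
√(1/(H(1944) - 73003) + b(400, d(15, 29))) = √(1/(1 - 73003) + 0) = √(1/(-73002) + 0) = √(-1/73002 + 0) = √(-1/73002) = I*√138/3174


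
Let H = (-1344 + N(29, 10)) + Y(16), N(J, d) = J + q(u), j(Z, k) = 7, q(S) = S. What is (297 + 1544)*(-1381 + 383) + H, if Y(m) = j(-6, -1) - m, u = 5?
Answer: -1838637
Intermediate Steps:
Y(m) = 7 - m
N(J, d) = 5 + J (N(J, d) = J + 5 = 5 + J)
H = -1319 (H = (-1344 + (5 + 29)) + (7 - 1*16) = (-1344 + 34) + (7 - 16) = -1310 - 9 = -1319)
(297 + 1544)*(-1381 + 383) + H = (297 + 1544)*(-1381 + 383) - 1319 = 1841*(-998) - 1319 = -1837318 - 1319 = -1838637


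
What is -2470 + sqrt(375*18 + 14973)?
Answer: -2470 + sqrt(21723) ≈ -2322.6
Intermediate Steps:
-2470 + sqrt(375*18 + 14973) = -2470 + sqrt(6750 + 14973) = -2470 + sqrt(21723)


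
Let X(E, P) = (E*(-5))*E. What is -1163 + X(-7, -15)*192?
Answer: -48203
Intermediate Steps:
X(E, P) = -5*E**2 (X(E, P) = (-5*E)*E = -5*E**2)
-1163 + X(-7, -15)*192 = -1163 - 5*(-7)**2*192 = -1163 - 5*49*192 = -1163 - 245*192 = -1163 - 47040 = -48203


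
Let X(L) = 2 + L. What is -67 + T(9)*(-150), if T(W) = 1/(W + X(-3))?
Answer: -343/4 ≈ -85.750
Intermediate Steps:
T(W) = 1/(-1 + W) (T(W) = 1/(W + (2 - 3)) = 1/(W - 1) = 1/(-1 + W))
-67 + T(9)*(-150) = -67 - 150/(-1 + 9) = -67 - 150/8 = -67 + (1/8)*(-150) = -67 - 75/4 = -343/4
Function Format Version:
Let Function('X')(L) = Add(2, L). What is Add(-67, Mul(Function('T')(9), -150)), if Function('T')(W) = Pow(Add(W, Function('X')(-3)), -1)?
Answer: Rational(-343, 4) ≈ -85.750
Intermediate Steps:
Function('T')(W) = Pow(Add(-1, W), -1) (Function('T')(W) = Pow(Add(W, Add(2, -3)), -1) = Pow(Add(W, -1), -1) = Pow(Add(-1, W), -1))
Add(-67, Mul(Function('T')(9), -150)) = Add(-67, Mul(Pow(Add(-1, 9), -1), -150)) = Add(-67, Mul(Pow(8, -1), -150)) = Add(-67, Mul(Rational(1, 8), -150)) = Add(-67, Rational(-75, 4)) = Rational(-343, 4)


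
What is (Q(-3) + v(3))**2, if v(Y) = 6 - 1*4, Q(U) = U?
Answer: 1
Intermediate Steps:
v(Y) = 2 (v(Y) = 6 - 4 = 2)
(Q(-3) + v(3))**2 = (-3 + 2)**2 = (-1)**2 = 1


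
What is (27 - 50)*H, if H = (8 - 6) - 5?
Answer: 69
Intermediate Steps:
H = -3 (H = 2 - 5 = -3)
(27 - 50)*H = (27 - 50)*(-3) = -23*(-3) = 69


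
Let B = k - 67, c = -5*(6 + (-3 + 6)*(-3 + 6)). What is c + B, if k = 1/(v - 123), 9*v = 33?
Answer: -50839/358 ≈ -142.01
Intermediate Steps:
v = 11/3 (v = (⅑)*33 = 11/3 ≈ 3.6667)
k = -3/358 (k = 1/(11/3 - 123) = 1/(-358/3) = -3/358 ≈ -0.0083799)
c = -75 (c = -5*(6 + 3*3) = -5*(6 + 9) = -5*15 = -75)
B = -23989/358 (B = -3/358 - 67 = -23989/358 ≈ -67.008)
c + B = -75 - 23989/358 = -50839/358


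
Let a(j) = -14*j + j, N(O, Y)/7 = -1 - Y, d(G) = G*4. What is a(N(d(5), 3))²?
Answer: 132496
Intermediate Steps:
d(G) = 4*G
N(O, Y) = -7 - 7*Y (N(O, Y) = 7*(-1 - Y) = -7 - 7*Y)
a(j) = -13*j
a(N(d(5), 3))² = (-13*(-7 - 7*3))² = (-13*(-7 - 21))² = (-13*(-28))² = 364² = 132496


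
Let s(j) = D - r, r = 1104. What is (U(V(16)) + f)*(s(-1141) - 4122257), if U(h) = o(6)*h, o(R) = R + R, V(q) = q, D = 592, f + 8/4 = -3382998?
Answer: 13946535955352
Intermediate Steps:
f = -3383000 (f = -2 - 3382998 = -3383000)
o(R) = 2*R
s(j) = -512 (s(j) = 592 - 1*1104 = 592 - 1104 = -512)
U(h) = 12*h (U(h) = (2*6)*h = 12*h)
(U(V(16)) + f)*(s(-1141) - 4122257) = (12*16 - 3383000)*(-512 - 4122257) = (192 - 3383000)*(-4122769) = -3382808*(-4122769) = 13946535955352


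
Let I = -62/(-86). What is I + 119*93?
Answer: 475912/43 ≈ 11068.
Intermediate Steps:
I = 31/43 (I = -62*(-1/86) = 31/43 ≈ 0.72093)
I + 119*93 = 31/43 + 119*93 = 31/43 + 11067 = 475912/43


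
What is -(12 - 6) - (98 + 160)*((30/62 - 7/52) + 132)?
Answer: -27526599/806 ≈ -34152.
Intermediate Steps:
-(12 - 6) - (98 + 160)*((30/62 - 7/52) + 132) = -1*6 - 258*((30*(1/62) - 7*1/52) + 132) = -6 - 258*((15/31 - 7/52) + 132) = -6 - 258*(563/1612 + 132) = -6 - 258*213347/1612 = -6 - 1*27521763/806 = -6 - 27521763/806 = -27526599/806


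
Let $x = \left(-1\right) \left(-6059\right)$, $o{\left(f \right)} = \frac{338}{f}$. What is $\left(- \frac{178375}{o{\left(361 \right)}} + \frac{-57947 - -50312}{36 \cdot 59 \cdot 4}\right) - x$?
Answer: $- \frac{94081334977}{478608} \approx -1.9657 \cdot 10^{5}$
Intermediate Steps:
$x = 6059$
$\left(- \frac{178375}{o{\left(361 \right)}} + \frac{-57947 - -50312}{36 \cdot 59 \cdot 4}\right) - x = \left(- \frac{178375}{338 \cdot \frac{1}{361}} + \frac{-57947 - -50312}{36 \cdot 59 \cdot 4}\right) - 6059 = \left(- \frac{178375}{338 \cdot \frac{1}{361}} + \frac{-57947 + 50312}{2124 \cdot 4}\right) - 6059 = \left(- \frac{178375}{\frac{338}{361}} - \frac{7635}{8496}\right) - 6059 = \left(\left(-178375\right) \frac{361}{338} - \frac{2545}{2832}\right) - 6059 = \left(- \frac{64393375}{338} - \frac{2545}{2832}\right) - 6059 = - \frac{91181449105}{478608} - 6059 = - \frac{94081334977}{478608}$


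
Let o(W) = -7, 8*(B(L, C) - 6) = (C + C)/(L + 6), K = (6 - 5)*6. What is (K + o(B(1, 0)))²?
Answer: 1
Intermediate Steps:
K = 6 (K = 1*6 = 6)
B(L, C) = 6 + C/(4*(6 + L)) (B(L, C) = 6 + ((C + C)/(L + 6))/8 = 6 + ((2*C)/(6 + L))/8 = 6 + (2*C/(6 + L))/8 = 6 + C/(4*(6 + L)))
(K + o(B(1, 0)))² = (6 - 7)² = (-1)² = 1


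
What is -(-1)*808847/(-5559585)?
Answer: -808847/5559585 ≈ -0.14549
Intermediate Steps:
-(-1)*808847/(-5559585) = -(-1)*808847*(-1/5559585) = -(-1)*(-808847)/5559585 = -1*808847/5559585 = -808847/5559585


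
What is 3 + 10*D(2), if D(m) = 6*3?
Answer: 183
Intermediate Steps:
D(m) = 18
3 + 10*D(2) = 3 + 10*18 = 3 + 180 = 183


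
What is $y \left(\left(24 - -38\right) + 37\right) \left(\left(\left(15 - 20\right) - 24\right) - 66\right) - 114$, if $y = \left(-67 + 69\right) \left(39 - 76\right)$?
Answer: $695856$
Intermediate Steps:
$y = -74$ ($y = 2 \left(-37\right) = -74$)
$y \left(\left(24 - -38\right) + 37\right) \left(\left(\left(15 - 20\right) - 24\right) - 66\right) - 114 = - 74 \left(\left(24 - -38\right) + 37\right) \left(\left(\left(15 - 20\right) - 24\right) - 66\right) - 114 = - 74 \left(\left(24 + 38\right) + 37\right) \left(\left(-5 - 24\right) - 66\right) - 114 = - 74 \left(62 + 37\right) \left(-29 - 66\right) - 114 = - 74 \cdot 99 \left(-95\right) - 114 = \left(-74\right) \left(-9405\right) - 114 = 695970 - 114 = 695856$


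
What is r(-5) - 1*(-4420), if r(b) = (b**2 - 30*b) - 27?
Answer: 4568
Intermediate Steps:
r(b) = -27 + b**2 - 30*b
r(-5) - 1*(-4420) = (-27 + (-5)**2 - 30*(-5)) - 1*(-4420) = (-27 + 25 + 150) + 4420 = 148 + 4420 = 4568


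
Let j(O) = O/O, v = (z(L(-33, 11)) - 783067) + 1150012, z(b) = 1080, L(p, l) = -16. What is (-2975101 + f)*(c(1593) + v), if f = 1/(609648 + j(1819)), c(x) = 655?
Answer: -668699746431356640/609649 ≈ -1.0969e+12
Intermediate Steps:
v = 368025 (v = (1080 - 783067) + 1150012 = -781987 + 1150012 = 368025)
j(O) = 1
f = 1/609649 (f = 1/(609648 + 1) = 1/609649 ≈ 1.6403e-6)
(-2975101 + f)*(c(1593) + v) = (-2975101 + 1/609649)*(655 + 368025) = -1813767349548/609649*368680 = -668699746431356640/609649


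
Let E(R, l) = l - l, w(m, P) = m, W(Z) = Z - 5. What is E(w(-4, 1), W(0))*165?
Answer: 0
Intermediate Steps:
W(Z) = -5 + Z
E(R, l) = 0
E(w(-4, 1), W(0))*165 = 0*165 = 0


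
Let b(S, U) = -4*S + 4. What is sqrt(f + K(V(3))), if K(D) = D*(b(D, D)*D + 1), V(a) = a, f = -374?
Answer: I*sqrt(443) ≈ 21.048*I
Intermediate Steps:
b(S, U) = 4 - 4*S
K(D) = D*(1 + D*(4 - 4*D)) (K(D) = D*((4 - 4*D)*D + 1) = D*(D*(4 - 4*D) + 1) = D*(1 + D*(4 - 4*D)))
sqrt(f + K(V(3))) = sqrt(-374 - 1*3*(-1 + 4*3*(-1 + 3))) = sqrt(-374 - 1*3*(-1 + 4*3*2)) = sqrt(-374 - 1*3*(-1 + 24)) = sqrt(-374 - 1*3*23) = sqrt(-374 - 69) = sqrt(-443) = I*sqrt(443)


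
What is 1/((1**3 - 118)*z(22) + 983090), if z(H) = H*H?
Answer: 1/926462 ≈ 1.0794e-6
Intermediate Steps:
z(H) = H**2
1/((1**3 - 118)*z(22) + 983090) = 1/((1**3 - 118)*22**2 + 983090) = 1/((1 - 118)*484 + 983090) = 1/(-117*484 + 983090) = 1/(-56628 + 983090) = 1/926462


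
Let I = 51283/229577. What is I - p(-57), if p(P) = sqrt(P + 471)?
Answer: 51283/229577 - 3*sqrt(46) ≈ -20.124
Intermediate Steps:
I = 51283/229577 (I = 51283*(1/229577) = 51283/229577 ≈ 0.22338)
p(P) = sqrt(471 + P)
I - p(-57) = 51283/229577 - sqrt(471 - 57) = 51283/229577 - sqrt(414) = 51283/229577 - 3*sqrt(46)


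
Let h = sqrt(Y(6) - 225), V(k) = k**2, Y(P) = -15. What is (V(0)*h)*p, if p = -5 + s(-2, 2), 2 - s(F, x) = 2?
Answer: 0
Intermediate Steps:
s(F, x) = 0 (s(F, x) = 2 - 1*2 = 2 - 2 = 0)
p = -5 (p = -5 + 0 = -5)
h = 4*I*sqrt(15) (h = sqrt(-15 - 225) = sqrt(-240) = 4*I*sqrt(15) ≈ 15.492*I)
(V(0)*h)*p = (0**2*(4*I*sqrt(15)))*(-5) = (0*(4*I*sqrt(15)))*(-5) = 0*(-5) = 0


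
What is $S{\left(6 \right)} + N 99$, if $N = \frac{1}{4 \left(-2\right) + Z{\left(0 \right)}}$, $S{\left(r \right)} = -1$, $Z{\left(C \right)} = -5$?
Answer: $- \frac{112}{13} \approx -8.6154$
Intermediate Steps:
$N = - \frac{1}{13}$ ($N = \frac{1}{4 \left(-2\right) - 5} = \frac{1}{-8 - 5} = \frac{1}{-13} = - \frac{1}{13} \approx -0.076923$)
$S{\left(6 \right)} + N 99 = -1 - \frac{99}{13} = - \frac{112}{13}$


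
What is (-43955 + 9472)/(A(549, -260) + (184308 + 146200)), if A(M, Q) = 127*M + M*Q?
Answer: -34483/257491 ≈ -0.13392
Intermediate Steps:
(-43955 + 9472)/(A(549, -260) + (184308 + 146200)) = (-43955 + 9472)/(549*(127 - 260) + (184308 + 146200)) = -34483/(549*(-133) + 330508) = -34483/(-73017 + 330508) = -34483/257491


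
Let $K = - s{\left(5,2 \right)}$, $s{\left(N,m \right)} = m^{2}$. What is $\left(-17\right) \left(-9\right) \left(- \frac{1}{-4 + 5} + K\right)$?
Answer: $-765$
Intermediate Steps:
$K = -4$ ($K = - 2^{2} = \left(-1\right) 4 = -4$)
$\left(-17\right) \left(-9\right) \left(- \frac{1}{-4 + 5} + K\right) = \left(-17\right) \left(-9\right) \left(- \frac{1}{-4 + 5} - 4\right) = 153 \left(- 1^{-1} - 4\right) = 153 \left(\left(-1\right) 1 - 4\right) = 153 \left(-1 - 4\right) = 153 \left(-5\right) = -765$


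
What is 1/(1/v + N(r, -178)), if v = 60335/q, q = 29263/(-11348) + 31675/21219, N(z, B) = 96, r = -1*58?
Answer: 14528258446020/1394712549334223 ≈ 0.010417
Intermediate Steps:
r = -58
q = -261483697/240793212 (q = 29263*(-1/11348) + 31675*(1/21219) = -29263/11348 + 31675/21219 = -261483697/240793212 ≈ -1.0859)
v = -14528258446020/261483697 (v = 60335/(-261483697/240793212) = 60335*(-240793212/261483697) = -14528258446020/261483697 ≈ -55561.)
1/(1/v + N(r, -178)) = 1/(1/(-14528258446020/261483697) + 96) = 1/(-261483697/14528258446020 + 96) = 1/(1394712549334223/14528258446020) = 14528258446020/1394712549334223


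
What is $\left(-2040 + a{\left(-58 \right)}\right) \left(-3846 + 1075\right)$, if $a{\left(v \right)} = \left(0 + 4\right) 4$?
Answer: $5608504$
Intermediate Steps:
$a{\left(v \right)} = 16$ ($a{\left(v \right)} = 4 \cdot 4 = 16$)
$\left(-2040 + a{\left(-58 \right)}\right) \left(-3846 + 1075\right) = \left(-2040 + 16\right) \left(-3846 + 1075\right) = \left(-2024\right) \left(-2771\right) = 5608504$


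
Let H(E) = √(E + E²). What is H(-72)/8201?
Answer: 6*√142/8201 ≈ 0.0087182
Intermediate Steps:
H(-72)/8201 = √(-72*(1 - 72))/8201 = √(-72*(-71))*(1/8201) = √5112*(1/8201) = (6*√142)*(1/8201) = 6*√142/8201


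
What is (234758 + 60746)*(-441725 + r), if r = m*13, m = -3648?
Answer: -144545486096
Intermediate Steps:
r = -47424 (r = -3648*13 = -47424)
(234758 + 60746)*(-441725 + r) = (234758 + 60746)*(-441725 - 47424) = 295504*(-489149) = -144545486096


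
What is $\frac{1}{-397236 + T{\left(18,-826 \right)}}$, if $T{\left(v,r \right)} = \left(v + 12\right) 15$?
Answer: $- \frac{1}{396786} \approx -2.5202 \cdot 10^{-6}$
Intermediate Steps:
$T{\left(v,r \right)} = 180 + 15 v$ ($T{\left(v,r \right)} = \left(12 + v\right) 15 = 180 + 15 v$)
$\frac{1}{-397236 + T{\left(18,-826 \right)}} = \frac{1}{-397236 + \left(180 + 15 \cdot 18\right)} = \frac{1}{-397236 + \left(180 + 270\right)} = \frac{1}{-397236 + 450} = \frac{1}{-396786} = - \frac{1}{396786}$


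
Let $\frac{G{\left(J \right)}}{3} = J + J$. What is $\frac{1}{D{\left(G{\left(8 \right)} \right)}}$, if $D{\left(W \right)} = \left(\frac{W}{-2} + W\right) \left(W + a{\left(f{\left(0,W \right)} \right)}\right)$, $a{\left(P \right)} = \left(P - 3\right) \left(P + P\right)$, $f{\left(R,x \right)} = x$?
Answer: $\frac{1}{104832} \approx 9.5391 \cdot 10^{-6}$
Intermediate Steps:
$G{\left(J \right)} = 6 J$ ($G{\left(J \right)} = 3 \left(J + J\right) = 3 \cdot 2 J = 6 J$)
$a{\left(P \right)} = 2 P \left(-3 + P\right)$ ($a{\left(P \right)} = \left(-3 + P\right) 2 P = 2 P \left(-3 + P\right)$)
$D{\left(W \right)} = \frac{W \left(W + 2 W \left(-3 + W\right)\right)}{2}$ ($D{\left(W \right)} = \left(\frac{W}{-2} + W\right) \left(W + 2 W \left(-3 + W\right)\right) = \left(W \left(- \frac{1}{2}\right) + W\right) \left(W + 2 W \left(-3 + W\right)\right) = \left(- \frac{W}{2} + W\right) \left(W + 2 W \left(-3 + W\right)\right) = \frac{W}{2} \left(W + 2 W \left(-3 + W\right)\right) = \frac{W \left(W + 2 W \left(-3 + W\right)\right)}{2}$)
$\frac{1}{D{\left(G{\left(8 \right)} \right)}} = \frac{1}{\left(6 \cdot 8\right)^{2} \left(- \frac{5}{2} + 6 \cdot 8\right)} = \frac{1}{48^{2} \left(- \frac{5}{2} + 48\right)} = \frac{1}{2304 \cdot \frac{91}{2}} = \frac{1}{104832}$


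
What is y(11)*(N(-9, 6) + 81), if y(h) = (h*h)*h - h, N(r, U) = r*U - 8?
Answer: 25080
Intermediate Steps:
N(r, U) = -8 + U*r (N(r, U) = U*r - 8 = -8 + U*r)
y(h) = h³ - h (y(h) = h²*h - h = h³ - h)
y(11)*(N(-9, 6) + 81) = (11³ - 1*11)*((-8 + 6*(-9)) + 81) = (1331 - 11)*((-8 - 54) + 81) = 1320*(-62 + 81) = 1320*19 = 25080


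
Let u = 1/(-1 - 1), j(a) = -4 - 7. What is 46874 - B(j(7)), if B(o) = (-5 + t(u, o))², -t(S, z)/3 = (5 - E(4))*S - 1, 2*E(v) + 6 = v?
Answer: 46825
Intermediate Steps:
E(v) = -3 + v/2
j(a) = -11
u = -½ (u = 1/(-2) = -½ ≈ -0.50000)
t(S, z) = 3 - 18*S (t(S, z) = -3*((5 - (-3 + (½)*4))*S - 1) = -3*((5 - (-3 + 2))*S - 1) = -3*((5 - 1*(-1))*S - 1) = -3*((5 + 1)*S - 1) = -3*(6*S - 1) = -3*(-1 + 6*S) = 3 - 18*S)
B(o) = 49 (B(o) = (-5 + (3 - 18*(-½)))² = (-5 + (3 + 9))² = (-5 + 12)² = 7² = 49)
46874 - B(j(7)) = 46874 - 1*49 = 46874 - 49 = 46825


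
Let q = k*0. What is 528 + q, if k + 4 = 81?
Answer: 528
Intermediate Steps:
k = 77 (k = -4 + 81 = 77)
q = 0 (q = 77*0 = 0)
528 + q = 528 + 0 = 528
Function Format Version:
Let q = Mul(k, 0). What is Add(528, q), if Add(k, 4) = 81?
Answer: 528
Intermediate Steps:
k = 77 (k = Add(-4, 81) = 77)
q = 0 (q = Mul(77, 0) = 0)
Add(528, q) = Add(528, 0) = 528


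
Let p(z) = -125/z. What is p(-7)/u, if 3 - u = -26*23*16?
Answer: 125/66997 ≈ 0.0018658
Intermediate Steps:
u = 9571 (u = 3 - (-26*23)*16 = 3 - (-598)*16 = 3 - 1*(-9568) = 3 + 9568 = 9571)
p(-7)/u = -125/(-7)/9571 = -125*(-1/7)*(1/9571) = (125/7)*(1/9571) = 125/66997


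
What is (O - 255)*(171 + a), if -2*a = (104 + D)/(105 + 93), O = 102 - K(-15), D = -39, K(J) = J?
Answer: -1555973/66 ≈ -23575.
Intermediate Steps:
O = 117 (O = 102 - 1*(-15) = 102 + 15 = 117)
a = -65/396 (a = -(104 - 39)/(2*(105 + 93)) = -65/(2*198) = -½*65/198 = -65/396 ≈ -0.16414)
(O - 255)*(171 + a) = (117 - 255)*(171 - 65/396) = -138*67651/396 = -1555973/66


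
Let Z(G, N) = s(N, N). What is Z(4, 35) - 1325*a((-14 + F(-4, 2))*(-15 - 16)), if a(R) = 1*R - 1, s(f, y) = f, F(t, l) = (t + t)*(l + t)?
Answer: 83510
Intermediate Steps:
F(t, l) = 2*t*(l + t) (F(t, l) = (2*t)*(l + t) = 2*t*(l + t))
Z(G, N) = N
a(R) = -1 + R (a(R) = R - 1 = -1 + R)
Z(4, 35) - 1325*a((-14 + F(-4, 2))*(-15 - 16)) = 35 - 1325*(-1 + (-14 + 2*(-4)*(2 - 4))*(-15 - 16)) = 35 - 1325*(-1 + (-14 + 2*(-4)*(-2))*(-31)) = 35 - 1325*(-1 + (-14 + 16)*(-31)) = 35 - 1325*(-1 + 2*(-31)) = 35 - 1325*(-1 - 62) = 35 - 1325*(-63) = 35 + 83475 = 83510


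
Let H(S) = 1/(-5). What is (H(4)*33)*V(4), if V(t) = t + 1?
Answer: -33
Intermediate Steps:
V(t) = 1 + t
H(S) = -⅕
(H(4)*33)*V(4) = (-⅕*33)*(1 + 4) = -33/5*5 = -33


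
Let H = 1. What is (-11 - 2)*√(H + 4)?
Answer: -13*√5 ≈ -29.069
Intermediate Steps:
(-11 - 2)*√(H + 4) = (-11 - 2)*√(1 + 4) = -13*√5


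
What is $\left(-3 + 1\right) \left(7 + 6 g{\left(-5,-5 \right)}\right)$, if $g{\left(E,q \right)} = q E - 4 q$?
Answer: $-554$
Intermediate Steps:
$g{\left(E,q \right)} = - 4 q + E q$ ($g{\left(E,q \right)} = E q - 4 q = - 4 q + E q$)
$\left(-3 + 1\right) \left(7 + 6 g{\left(-5,-5 \right)}\right) = \left(-3 + 1\right) \left(7 + 6 \left(- 5 \left(-4 - 5\right)\right)\right) = - 2 \left(7 + 6 \left(\left(-5\right) \left(-9\right)\right)\right) = - 2 \left(7 + 6 \cdot 45\right) = - 2 \left(7 + 270\right) = \left(-2\right) 277 = -554$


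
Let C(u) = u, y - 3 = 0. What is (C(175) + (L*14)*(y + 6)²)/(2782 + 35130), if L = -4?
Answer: -623/5416 ≈ -0.11503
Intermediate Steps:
y = 3 (y = 3 + 0 = 3)
(C(175) + (L*14)*(y + 6)²)/(2782 + 35130) = (175 + (-4*14)*(3 + 6)²)/(2782 + 35130) = (175 - 56*9²)/37912 = (175 - 56*81)*(1/37912) = (175 - 4536)*(1/37912) = -4361*1/37912 = -623/5416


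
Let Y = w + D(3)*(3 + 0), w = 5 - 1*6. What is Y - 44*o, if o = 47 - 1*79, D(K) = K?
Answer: 1416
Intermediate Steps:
w = -1 (w = 5 - 6 = -1)
o = -32 (o = 47 - 79 = -32)
Y = 8 (Y = -1 + 3*(3 + 0) = -1 + 3*3 = -1 + 9 = 8)
Y - 44*o = 8 - 44*(-32) = 8 + 1408 = 1416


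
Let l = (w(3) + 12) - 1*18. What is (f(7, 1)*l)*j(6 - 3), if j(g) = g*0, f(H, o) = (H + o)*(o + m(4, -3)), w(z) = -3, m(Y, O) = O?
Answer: 0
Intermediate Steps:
f(H, o) = (-3 + o)*(H + o) (f(H, o) = (H + o)*(o - 3) = (H + o)*(-3 + o) = (-3 + o)*(H + o))
l = -9 (l = (-3 + 12) - 1*18 = 9 - 18 = -9)
j(g) = 0
(f(7, 1)*l)*j(6 - 3) = ((1² - 3*7 - 3*1 + 7*1)*(-9))*0 = ((1 - 21 - 3 + 7)*(-9))*0 = -16*(-9)*0 = 144*0 = 0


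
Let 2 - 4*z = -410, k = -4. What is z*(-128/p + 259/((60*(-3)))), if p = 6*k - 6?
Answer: 52427/180 ≈ 291.26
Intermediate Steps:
p = -30 (p = 6*(-4) - 6 = -24 - 6 = -30)
z = 103 (z = ½ - ¼*(-410) = ½ + 205/2 = 103)
z*(-128/p + 259/((60*(-3)))) = 103*(-128/(-30) + 259/((60*(-3)))) = 103*(-128*(-1/30) + 259/(-180)) = 103*(64/15 + 259*(-1/180)) = 103*(64/15 - 259/180) = 103*(509/180) = 52427/180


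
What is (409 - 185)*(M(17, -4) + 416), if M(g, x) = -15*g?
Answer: 36064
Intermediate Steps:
(409 - 185)*(M(17, -4) + 416) = (409 - 185)*(-15*17 + 416) = 224*(-255 + 416) = 224*161 = 36064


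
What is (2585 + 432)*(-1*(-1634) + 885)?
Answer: 7599823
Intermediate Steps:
(2585 + 432)*(-1*(-1634) + 885) = 3017*(1634 + 885) = 3017*2519 = 7599823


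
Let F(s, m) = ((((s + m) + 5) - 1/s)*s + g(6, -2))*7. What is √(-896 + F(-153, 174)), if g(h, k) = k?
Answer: 7*I*√587 ≈ 169.6*I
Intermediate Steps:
F(s, m) = -14 + 7*s*(5 + m + s - 1/s) (F(s, m) = ((((s + m) + 5) - 1/s)*s - 2)*7 = ((((m + s) + 5) - 1/s)*s - 2)*7 = (((5 + m + s) - 1/s)*s - 2)*7 = ((5 + m + s - 1/s)*s - 2)*7 = (s*(5 + m + s - 1/s) - 2)*7 = (-2 + s*(5 + m + s - 1/s))*7 = -14 + 7*s*(5 + m + s - 1/s))
√(-896 + F(-153, 174)) = √(-896 + (-21 + 7*(-153)² + 35*(-153) + 7*174*(-153))) = √(-896 + (-21 + 7*23409 - 5355 - 186354)) = √(-896 + (-21 + 163863 - 5355 - 186354)) = √(-896 - 27867) = √(-28763) = 7*I*√587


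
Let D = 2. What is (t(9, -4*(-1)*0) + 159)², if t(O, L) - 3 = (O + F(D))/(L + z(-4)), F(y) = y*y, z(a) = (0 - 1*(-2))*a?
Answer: 1646089/64 ≈ 25720.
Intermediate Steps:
z(a) = 2*a (z(a) = (0 + 2)*a = 2*a)
F(y) = y²
t(O, L) = 3 + (4 + O)/(-8 + L) (t(O, L) = 3 + (O + 2²)/(L + 2*(-4)) = 3 + (O + 4)/(L - 8) = 3 + (4 + O)/(-8 + L))
(t(9, -4*(-1)*0) + 159)² = ((-20 + 9 + 3*(-4*(-1)*0))/(-8 - 4*(-1)*0) + 159)² = ((-20 + 9 + 3*(4*0))/(-8 + 4*0) + 159)² = ((-20 + 9 + 3*0)/(-8 + 0) + 159)² = ((-20 + 9 + 0)/(-8) + 159)² = (-⅛*(-11) + 159)² = (11/8 + 159)² = (1283/8)² = 1646089/64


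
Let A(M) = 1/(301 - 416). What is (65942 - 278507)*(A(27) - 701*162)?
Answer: 555204092703/23 ≈ 2.4139e+10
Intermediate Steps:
A(M) = -1/115 (A(M) = 1/(-115) = -1/115)
(65942 - 278507)*(A(27) - 701*162) = (65942 - 278507)*(-1/115 - 701*162) = -212565*(-1/115 - 113562) = -212565*(-13059631/115) = 555204092703/23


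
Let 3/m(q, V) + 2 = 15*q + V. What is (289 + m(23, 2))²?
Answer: 1104631696/13225 ≈ 83526.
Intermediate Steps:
m(q, V) = 3/(-2 + V + 15*q) (m(q, V) = 3/(-2 + (15*q + V)) = 3/(-2 + (V + 15*q)) = 3/(-2 + V + 15*q))
(289 + m(23, 2))² = (289 + 3/(-2 + 2 + 15*23))² = (289 + 3/(-2 + 2 + 345))² = (289 + 3/345)² = (289 + 3*(1/345))² = (289 + 1/115)² = (33236/115)² = 1104631696/13225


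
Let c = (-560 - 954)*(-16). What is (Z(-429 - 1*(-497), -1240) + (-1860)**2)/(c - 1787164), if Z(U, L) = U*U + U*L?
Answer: -844976/440735 ≈ -1.9172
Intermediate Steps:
c = 24224 (c = -1514*(-16) = 24224)
Z(U, L) = U**2 + L*U
(Z(-429 - 1*(-497), -1240) + (-1860)**2)/(c - 1787164) = ((-429 - 1*(-497))*(-1240 + (-429 - 1*(-497))) + (-1860)**2)/(24224 - 1787164) = ((-429 + 497)*(-1240 + (-429 + 497)) + 3459600)/(-1762940) = (68*(-1240 + 68) + 3459600)*(-1/1762940) = (68*(-1172) + 3459600)*(-1/1762940) = (-79696 + 3459600)*(-1/1762940) = 3379904*(-1/1762940) = -844976/440735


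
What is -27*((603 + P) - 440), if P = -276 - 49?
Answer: 4374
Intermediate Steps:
P = -325
-27*((603 + P) - 440) = -27*((603 - 325) - 440) = -27*(278 - 440) = -27*(-162) = 4374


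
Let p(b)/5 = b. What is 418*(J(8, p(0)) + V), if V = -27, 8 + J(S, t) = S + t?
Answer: -11286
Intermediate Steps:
p(b) = 5*b
J(S, t) = -8 + S + t (J(S, t) = -8 + (S + t) = -8 + S + t)
418*(J(8, p(0)) + V) = 418*((-8 + 8 + 5*0) - 27) = 418*((-8 + 8 + 0) - 27) = 418*(0 - 27) = 418*(-27) = -11286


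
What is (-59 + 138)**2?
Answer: 6241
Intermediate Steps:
(-59 + 138)**2 = 79**2 = 6241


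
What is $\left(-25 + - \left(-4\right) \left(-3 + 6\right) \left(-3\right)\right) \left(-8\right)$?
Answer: $488$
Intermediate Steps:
$\left(-25 + - \left(-4\right) \left(-3 + 6\right) \left(-3\right)\right) \left(-8\right) = \left(-25 + - \left(-4\right) 3 \left(-3\right)\right) \left(-8\right) = \left(-25 + \left(-1\right) \left(-12\right) \left(-3\right)\right) \left(-8\right) = \left(-25 + 12 \left(-3\right)\right) \left(-8\right) = \left(-25 - 36\right) \left(-8\right) = \left(-61\right) \left(-8\right) = 488$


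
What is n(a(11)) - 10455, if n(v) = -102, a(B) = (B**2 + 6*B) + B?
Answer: -10557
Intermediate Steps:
a(B) = B**2 + 7*B
n(a(11)) - 10455 = -102 - 10455 = -10557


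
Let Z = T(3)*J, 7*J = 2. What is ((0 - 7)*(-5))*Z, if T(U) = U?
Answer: 30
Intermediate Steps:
J = 2/7 (J = (⅐)*2 = 2/7 ≈ 0.28571)
Z = 6/7 (Z = 3*(2/7) = 6/7 ≈ 0.85714)
((0 - 7)*(-5))*Z = ((0 - 7)*(-5))*(6/7) = -7*(-5)*(6/7) = 35*(6/7) = 30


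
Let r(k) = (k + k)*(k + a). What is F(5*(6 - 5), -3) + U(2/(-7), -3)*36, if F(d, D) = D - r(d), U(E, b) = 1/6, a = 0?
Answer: -47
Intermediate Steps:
r(k) = 2*k² (r(k) = (k + k)*(k + 0) = (2*k)*k = 2*k²)
U(E, b) = ⅙
F(d, D) = D - 2*d²
F(5*(6 - 5), -3) + U(2/(-7), -3)*36 = (-3 - 2*25*(6 - 5)²) + (⅙)*36 = (-3 - 2*(5*1)²) + 6 = (-3 - 2*5²) + 6 = (-3 - 2*25) + 6 = (-3 - 50) + 6 = -53 + 6 = -47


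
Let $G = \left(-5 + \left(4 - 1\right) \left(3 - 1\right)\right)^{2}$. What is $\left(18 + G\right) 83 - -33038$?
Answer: $34615$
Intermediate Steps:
$G = 1$ ($G = \left(-5 + 3 \cdot 2\right)^{2} = \left(-5 + 6\right)^{2} = 1^{2} = 1$)
$\left(18 + G\right) 83 - -33038 = \left(18 + 1\right) 83 - -33038 = 19 \cdot 83 + 33038 = 1577 + 33038 = 34615$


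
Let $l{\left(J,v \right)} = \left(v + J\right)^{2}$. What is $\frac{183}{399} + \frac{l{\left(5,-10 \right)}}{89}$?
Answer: $\frac{8754}{11837} \approx 0.73955$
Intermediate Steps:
$l{\left(J,v \right)} = \left(J + v\right)^{2}$
$\frac{183}{399} + \frac{l{\left(5,-10 \right)}}{89} = \frac{183}{399} + \frac{\left(5 - 10\right)^{2}}{89} = 183 \cdot \frac{1}{399} + \left(-5\right)^{2} \cdot \frac{1}{89} = \frac{61}{133} + 25 \cdot \frac{1}{89} = \frac{61}{133} + \frac{25}{89} = \frac{8754}{11837}$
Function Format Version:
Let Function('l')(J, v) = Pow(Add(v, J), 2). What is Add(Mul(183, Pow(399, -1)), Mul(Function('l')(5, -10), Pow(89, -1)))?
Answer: Rational(8754, 11837) ≈ 0.73955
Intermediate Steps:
Function('l')(J, v) = Pow(Add(J, v), 2)
Add(Mul(183, Pow(399, -1)), Mul(Function('l')(5, -10), Pow(89, -1))) = Add(Mul(183, Pow(399, -1)), Mul(Pow(Add(5, -10), 2), Pow(89, -1))) = Add(Mul(183, Rational(1, 399)), Mul(Pow(-5, 2), Rational(1, 89))) = Add(Rational(61, 133), Mul(25, Rational(1, 89))) = Add(Rational(61, 133), Rational(25, 89)) = Rational(8754, 11837)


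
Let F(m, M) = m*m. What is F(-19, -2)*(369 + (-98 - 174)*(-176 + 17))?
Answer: 15745737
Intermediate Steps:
F(m, M) = m**2
F(-19, -2)*(369 + (-98 - 174)*(-176 + 17)) = (-19)**2*(369 + (-98 - 174)*(-176 + 17)) = 361*(369 - 272*(-159)) = 361*(369 + 43248) = 361*43617 = 15745737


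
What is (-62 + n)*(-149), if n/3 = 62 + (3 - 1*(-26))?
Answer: -31439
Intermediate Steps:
n = 273 (n = 3*(62 + (3 - 1*(-26))) = 3*(62 + (3 + 26)) = 3*(62 + 29) = 3*91 = 273)
(-62 + n)*(-149) = (-62 + 273)*(-149) = 211*(-149) = -31439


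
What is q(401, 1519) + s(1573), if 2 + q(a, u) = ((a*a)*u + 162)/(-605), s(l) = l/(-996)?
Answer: -22116546391/54780 ≈ -4.0373e+5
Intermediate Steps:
s(l) = -l/996 (s(l) = l*(-1/996) = -l/996)
q(a, u) = -1372/605 - u*a**2/605 (q(a, u) = -2 + ((a*a)*u + 162)/(-605) = -2 + (a**2*u + 162)*(-1/605) = -2 + (u*a**2 + 162)*(-1/605) = -2 + (162 + u*a**2)*(-1/605) = -2 + (-162/605 - u*a**2/605) = -1372/605 - u*a**2/605)
q(401, 1519) + s(1573) = (-1372/605 - 1/605*1519*401**2) - 1/996*1573 = (-1372/605 - 1/605*1519*160801) - 1573/996 = (-1372/605 - 244256719/605) - 1573/996 = -22205281/55 - 1573/996 = -22116546391/54780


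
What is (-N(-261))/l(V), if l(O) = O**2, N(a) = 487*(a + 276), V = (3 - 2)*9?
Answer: -2435/27 ≈ -90.185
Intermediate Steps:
V = 9 (V = 1*9 = 9)
N(a) = 134412 + 487*a (N(a) = 487*(276 + a) = 134412 + 487*a)
(-N(-261))/l(V) = (-(134412 + 487*(-261)))/(9**2) = -(134412 - 127107)/81 = -1*7305*(1/81) = -7305*1/81 = -2435/27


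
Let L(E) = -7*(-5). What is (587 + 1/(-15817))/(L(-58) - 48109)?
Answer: -4642289/380193229 ≈ -0.012210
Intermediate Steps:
L(E) = 35 (L(E) = -1*(-35) = 35)
(587 + 1/(-15817))/(L(-58) - 48109) = (587 + 1/(-15817))/(35 - 48109) = (587 - 1/15817)/(-48074) = (9284578/15817)*(-1/48074) = -4642289/380193229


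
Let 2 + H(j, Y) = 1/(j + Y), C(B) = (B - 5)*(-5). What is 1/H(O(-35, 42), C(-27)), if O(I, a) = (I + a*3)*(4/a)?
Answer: -506/1009 ≈ -0.50149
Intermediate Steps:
C(B) = 25 - 5*B (C(B) = (-5 + B)*(-5) = 25 - 5*B)
O(I, a) = 4*(I + 3*a)/a (O(I, a) = (I + 3*a)*(4/a) = 4*(I + 3*a)/a)
H(j, Y) = -2 + 1/(Y + j) (H(j, Y) = -2 + 1/(j + Y) = -2 + 1/(Y + j))
1/H(O(-35, 42), C(-27)) = 1/((1 - 2*(25 - 5*(-27)) - 2*(12 + 4*(-35)/42))/((25 - 5*(-27)) + (12 + 4*(-35)/42))) = 1/((1 - 2*(25 + 135) - 2*(12 + 4*(-35)*(1/42)))/((25 + 135) + (12 + 4*(-35)*(1/42)))) = 1/((1 - 2*160 - 2*(12 - 10/3))/(160 + (12 - 10/3))) = 1/((1 - 320 - 2*26/3)/(160 + 26/3)) = 1/((1 - 320 - 52/3)/(506/3)) = 1/((3/506)*(-1009/3)) = 1/(-1009/506) = -506/1009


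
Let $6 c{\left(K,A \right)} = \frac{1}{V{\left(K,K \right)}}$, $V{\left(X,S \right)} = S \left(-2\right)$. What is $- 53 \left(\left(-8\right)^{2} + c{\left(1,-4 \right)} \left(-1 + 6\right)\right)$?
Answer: $- \frac{40439}{12} \approx -3369.9$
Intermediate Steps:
$V{\left(X,S \right)} = - 2 S$
$c{\left(K,A \right)} = - \frac{1}{12 K}$ ($c{\left(K,A \right)} = \frac{1}{6 \left(- 2 K\right)} = \frac{\left(- \frac{1}{2}\right) \frac{1}{K}}{6} = - \frac{1}{12 K}$)
$- 53 \left(\left(-8\right)^{2} + c{\left(1,-4 \right)} \left(-1 + 6\right)\right) = - 53 \left(\left(-8\right)^{2} + - \frac{1}{12 \cdot 1} \left(-1 + 6\right)\right) = - 53 \left(64 + \left(- \frac{1}{12}\right) 1 \cdot 5\right) = - 53 \left(64 - \frac{5}{12}\right) = \left(-53\right) \frac{763}{12} = - \frac{40439}{12}$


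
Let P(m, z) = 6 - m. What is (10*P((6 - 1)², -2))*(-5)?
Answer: 950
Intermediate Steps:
(10*P((6 - 1)², -2))*(-5) = (10*(6 - (6 - 1)²))*(-5) = (10*(6 - 1*5²))*(-5) = (10*(6 - 1*25))*(-5) = (10*(6 - 25))*(-5) = (10*(-19))*(-5) = -190*(-5) = 950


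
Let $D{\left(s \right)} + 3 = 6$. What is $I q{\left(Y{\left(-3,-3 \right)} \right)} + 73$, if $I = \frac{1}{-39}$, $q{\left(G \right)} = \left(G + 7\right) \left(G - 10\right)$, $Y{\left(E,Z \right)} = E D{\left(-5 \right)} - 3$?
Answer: $\frac{2737}{39} \approx 70.179$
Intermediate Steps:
$D{\left(s \right)} = 3$ ($D{\left(s \right)} = -3 + 6 = 3$)
$Y{\left(E,Z \right)} = -3 + 3 E$ ($Y{\left(E,Z \right)} = E 3 - 3 = 3 E - 3 = -3 + 3 E$)
$q{\left(G \right)} = \left(-10 + G\right) \left(7 + G\right)$ ($q{\left(G \right)} = \left(7 + G\right) \left(-10 + G\right) = \left(-10 + G\right) \left(7 + G\right)$)
$I = - \frac{1}{39} \approx -0.025641$
$I q{\left(Y{\left(-3,-3 \right)} \right)} + 73 = - \frac{-70 + \left(-3 + 3 \left(-3\right)\right)^{2} - 3 \left(-3 + 3 \left(-3\right)\right)}{39} + 73 = - \frac{-70 + \left(-3 - 9\right)^{2} - 3 \left(-3 - 9\right)}{39} + 73 = - \frac{-70 + \left(-12\right)^{2} - -36}{39} + 73 = - \frac{-70 + 144 + 36}{39} + 73 = \left(- \frac{1}{39}\right) 110 + 73 = - \frac{110}{39} + 73 = \frac{2737}{39}$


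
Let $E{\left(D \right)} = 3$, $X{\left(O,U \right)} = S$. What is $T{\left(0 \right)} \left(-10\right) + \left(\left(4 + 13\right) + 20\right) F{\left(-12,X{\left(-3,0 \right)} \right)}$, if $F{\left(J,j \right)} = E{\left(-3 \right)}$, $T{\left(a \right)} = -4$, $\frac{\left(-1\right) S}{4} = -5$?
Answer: $151$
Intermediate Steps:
$S = 20$ ($S = \left(-4\right) \left(-5\right) = 20$)
$X{\left(O,U \right)} = 20$
$F{\left(J,j \right)} = 3$
$T{\left(0 \right)} \left(-10\right) + \left(\left(4 + 13\right) + 20\right) F{\left(-12,X{\left(-3,0 \right)} \right)} = \left(-4\right) \left(-10\right) + \left(\left(4 + 13\right) + 20\right) 3 = 40 + \left(17 + 20\right) 3 = 40 + 37 \cdot 3 = 40 + 111 = 151$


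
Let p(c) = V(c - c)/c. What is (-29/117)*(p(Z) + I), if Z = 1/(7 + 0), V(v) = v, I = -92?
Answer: 2668/117 ≈ 22.803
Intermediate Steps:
Z = ⅐ (Z = 1/7 = ⅐ ≈ 0.14286)
p(c) = 0 (p(c) = (c - c)/c = 0/c = 0)
(-29/117)*(p(Z) + I) = (-29/117)*(0 - 92) = -29*1/117*(-92) = -29/117*(-92) = 2668/117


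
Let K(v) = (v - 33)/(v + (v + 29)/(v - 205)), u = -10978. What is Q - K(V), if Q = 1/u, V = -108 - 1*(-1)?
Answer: -878301/669658 ≈ -1.3116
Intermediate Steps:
V = -107 (V = -108 + 1 = -107)
Q = -1/10978 (Q = 1/(-10978) = -1/10978 ≈ -9.1091e-5)
K(v) = (-33 + v)/(v + (29 + v)/(-205 + v))
Q - K(V) = -1/10978 - (6765 + (-107)² - 238*(-107))/(29 + (-107)² - 204*(-107)) = -1/10978 - (6765 + 11449 + 25466)/(29 + 11449 + 21828) = -1/10978 - 43680/33306 = -1/10978 - 1*80/61 = -1/10978 - 80/61 = -878301/669658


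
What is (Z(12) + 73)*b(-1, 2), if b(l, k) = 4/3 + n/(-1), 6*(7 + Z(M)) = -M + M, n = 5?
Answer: -242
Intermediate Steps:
Z(M) = -7 (Z(M) = -7 + (-M + M)/6 = -7 + (⅙)*0 = -7 + 0 = -7)
b(l, k) = -11/3 (b(l, k) = 4/3 + 5/(-1) = 4*(⅓) + 5*(-1) = 4/3 - 5 = -11/3)
(Z(12) + 73)*b(-1, 2) = (-7 + 73)*(-11/3) = 66*(-11/3) = -242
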